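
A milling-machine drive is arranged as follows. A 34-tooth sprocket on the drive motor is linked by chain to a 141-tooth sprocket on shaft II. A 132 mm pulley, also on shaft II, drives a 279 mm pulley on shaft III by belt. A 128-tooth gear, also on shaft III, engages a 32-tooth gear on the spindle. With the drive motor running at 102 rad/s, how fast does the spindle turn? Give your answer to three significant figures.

46.5 rad/s

chain 141/34 = 4.1471 → 102/4.1471 = 24.596 rad/s
belt 279/132 = 2.1136 → 24.596/2.1136 = 11.637 rad/s
gear mesh 32/128 = 0.25 → 11.637/0.25 = 46.547 rad/s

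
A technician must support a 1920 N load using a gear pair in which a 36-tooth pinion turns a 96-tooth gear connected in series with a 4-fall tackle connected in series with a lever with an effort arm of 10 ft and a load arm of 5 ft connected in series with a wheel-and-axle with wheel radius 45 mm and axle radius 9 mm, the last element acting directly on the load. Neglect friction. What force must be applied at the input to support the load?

Gear pair MA = 96/36 = 2.6667.
Block-and-tackle MA = number of supporting rope parts = 4.
Lever MA = effort arm / load arm = 10/5 = 2.
Wheel-and-axle MA = R/r = 45/9 = 5.
Combined ideal MA = 2.6667 × 4 × 2 × 5 = 106.67.
Effort = load / MA = 1920 / 106.67 = 18 N.

18 N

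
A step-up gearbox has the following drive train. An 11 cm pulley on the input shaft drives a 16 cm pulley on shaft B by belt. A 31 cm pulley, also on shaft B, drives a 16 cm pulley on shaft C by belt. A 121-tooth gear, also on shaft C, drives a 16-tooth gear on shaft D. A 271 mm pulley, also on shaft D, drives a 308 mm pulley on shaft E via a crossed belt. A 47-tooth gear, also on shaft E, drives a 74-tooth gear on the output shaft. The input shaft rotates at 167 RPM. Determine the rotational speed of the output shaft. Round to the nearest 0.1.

940.1 RPM

the input shaft → shaft B (belt, 16/11): 167 ÷ 1.4545 = 114.81 RPM
shaft B → shaft C (belt, 16/31): 114.81 ÷ 0.51613 = 222.45 RPM
shaft C → shaft D (gear mesh, 16/121): 222.45 ÷ 0.13223 = 1682.3 RPM
shaft D → shaft E (belt, 308/271): 1682.3 ÷ 1.1365 = 1480.2 RPM
shaft E → the output shaft (gear mesh, 74/47): 1480.2 ÷ 1.5745 = 940.12 RPM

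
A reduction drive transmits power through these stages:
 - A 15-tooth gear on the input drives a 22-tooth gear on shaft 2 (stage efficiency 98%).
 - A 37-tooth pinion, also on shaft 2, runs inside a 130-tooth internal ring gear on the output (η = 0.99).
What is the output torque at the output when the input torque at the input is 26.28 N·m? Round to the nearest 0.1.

131.4 N·m

Gear mesh: ratio = 22/15 = 1.4667; torque at shaft 2 = 26.28 × 1.4667 × 0.98 = 37.773 N·m.
Internal gear: ratio = 130/37 = 3.5135; torque at the output = 37.773 × 3.5135 × 0.99 = 131.39 N·m.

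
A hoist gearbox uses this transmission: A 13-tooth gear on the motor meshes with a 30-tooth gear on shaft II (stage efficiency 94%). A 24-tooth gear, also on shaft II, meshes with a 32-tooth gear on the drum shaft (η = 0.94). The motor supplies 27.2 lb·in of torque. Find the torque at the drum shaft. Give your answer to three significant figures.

74.0 lb·in

Gear mesh: ratio = 30/13 = 2.3077; torque at shaft II = 27.2 × 2.3077 × 0.94 = 59.003 lb·in.
Gear mesh: ratio = 32/24 = 1.3333; torque at the drum shaft = 59.003 × 1.3333 × 0.94 = 73.951 lb·in.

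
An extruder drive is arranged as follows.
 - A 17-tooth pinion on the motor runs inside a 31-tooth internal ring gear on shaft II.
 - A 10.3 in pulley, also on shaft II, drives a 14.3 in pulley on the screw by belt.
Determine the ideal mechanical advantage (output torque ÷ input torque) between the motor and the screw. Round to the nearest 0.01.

2.53

Each stage contributes driven/driver: internal gear 31/17 = 1.8235, belt 14.3/10.3 = 1.3883.
Overall: 1.8235 × 1.3883 = 2.5317.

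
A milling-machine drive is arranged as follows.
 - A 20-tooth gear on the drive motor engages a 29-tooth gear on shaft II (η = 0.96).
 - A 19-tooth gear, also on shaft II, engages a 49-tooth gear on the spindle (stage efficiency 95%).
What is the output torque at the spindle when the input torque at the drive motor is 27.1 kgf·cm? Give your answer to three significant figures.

92.4 kgf·cm

After the gear mesh (29/20): 27.1 × 1.45 × 0.96 = 37.723 kgf·cm
After the gear mesh (49/19): 37.723 × 2.5789 × 0.95 = 92.422 kgf·cm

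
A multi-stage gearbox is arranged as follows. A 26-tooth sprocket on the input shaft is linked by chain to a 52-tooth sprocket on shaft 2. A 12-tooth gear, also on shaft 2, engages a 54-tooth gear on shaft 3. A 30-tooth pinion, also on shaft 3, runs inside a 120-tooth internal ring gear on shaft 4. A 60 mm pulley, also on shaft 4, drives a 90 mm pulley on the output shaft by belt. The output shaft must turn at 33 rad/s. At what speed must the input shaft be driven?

Overall ratio R = 2 × 4.5 × 4 × 1.5 = 54.
Required input speed = output speed × R = 33 × 54 = 1782 rad/s.

1782 rad/s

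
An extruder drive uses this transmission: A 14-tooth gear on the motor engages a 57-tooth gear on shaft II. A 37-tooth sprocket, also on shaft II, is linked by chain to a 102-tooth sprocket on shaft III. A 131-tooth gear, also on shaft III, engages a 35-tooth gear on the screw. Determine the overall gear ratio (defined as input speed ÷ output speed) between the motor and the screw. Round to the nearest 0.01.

Each stage contributes driven/driver: gear mesh 57/14 = 4.0714, chain 102/37 = 2.7568, gear mesh 35/131 = 0.26718.
Overall: 4.0714 × 2.7568 × 0.26718 = 2.9988.

3.00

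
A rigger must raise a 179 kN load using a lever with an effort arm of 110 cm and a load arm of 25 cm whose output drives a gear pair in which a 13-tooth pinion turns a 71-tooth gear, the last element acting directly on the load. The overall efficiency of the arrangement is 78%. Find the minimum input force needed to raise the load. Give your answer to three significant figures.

9.55 kN

Lever MA = effort arm / load arm = 110/25 = 4.4.
Gear pair MA = 71/13 = 5.4615.
Combined ideal MA = 4.4 × 5.4615 = 24.031.
Actual MA = 24.031 × 0.78 = 18.744.
Effort = load / actual MA = 179 / 18.744 = 9.5497 kN.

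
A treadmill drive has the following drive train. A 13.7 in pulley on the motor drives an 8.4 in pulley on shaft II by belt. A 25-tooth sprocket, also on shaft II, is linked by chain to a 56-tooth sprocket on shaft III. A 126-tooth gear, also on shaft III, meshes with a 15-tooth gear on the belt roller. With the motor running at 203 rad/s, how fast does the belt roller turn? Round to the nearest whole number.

belt 8.4/13.7 = 0.61314 → 203/0.61314 = 331.08 rad/s
chain 56/25 = 2.24 → 331.08/2.24 = 147.81 rad/s
gear mesh 15/126 = 0.11905 → 147.81/0.11905 = 1241.6 rad/s

1242 rad/s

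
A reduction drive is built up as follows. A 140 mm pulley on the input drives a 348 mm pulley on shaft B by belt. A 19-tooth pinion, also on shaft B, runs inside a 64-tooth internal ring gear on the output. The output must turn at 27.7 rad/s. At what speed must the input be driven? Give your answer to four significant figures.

Overall ratio R = 2.4857 × 3.3684 = 8.3729.
Required input speed = output speed × R = 27.7 × 8.3729 = 231.93 rad/s.

231.9 rad/s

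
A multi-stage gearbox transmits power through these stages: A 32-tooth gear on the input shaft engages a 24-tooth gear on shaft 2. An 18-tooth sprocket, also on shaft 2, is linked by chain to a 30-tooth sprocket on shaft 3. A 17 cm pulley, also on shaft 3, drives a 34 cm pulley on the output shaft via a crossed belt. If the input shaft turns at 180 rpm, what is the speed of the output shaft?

72 rpm

the input shaft → shaft 2 (gear mesh, 24/32): 180 ÷ 0.75 = 240 rpm
shaft 2 → shaft 3 (chain, 30/18): 240 ÷ 1.6667 = 144 rpm
shaft 3 → the output shaft (belt, 34/17): 144 ÷ 2 = 72 rpm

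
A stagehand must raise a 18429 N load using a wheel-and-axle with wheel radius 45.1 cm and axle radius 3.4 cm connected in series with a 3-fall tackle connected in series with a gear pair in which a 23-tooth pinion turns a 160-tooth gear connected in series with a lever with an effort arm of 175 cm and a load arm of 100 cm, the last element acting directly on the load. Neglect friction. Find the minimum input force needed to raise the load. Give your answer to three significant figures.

38.0 N

Wheel-and-axle MA = R/r = 45.1/3.4 = 13.265.
Block-and-tackle MA = number of supporting rope parts = 3.
Gear pair MA = 160/23 = 6.9565.
Lever MA = effort arm / load arm = 175/100 = 1.75.
Combined ideal MA = 13.265 × 3 × 6.9565 × 1.75 = 484.45.
Effort = load / MA = 18429 / 484.45 = 38.041 N.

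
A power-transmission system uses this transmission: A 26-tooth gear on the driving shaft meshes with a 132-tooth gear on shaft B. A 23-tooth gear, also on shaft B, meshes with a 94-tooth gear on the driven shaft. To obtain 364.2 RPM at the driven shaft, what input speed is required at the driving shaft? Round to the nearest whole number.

Overall ratio R = 5.0769 × 4.087 = 20.749.
Required input speed = output speed × R = 364.2 × 20.749 = 7556.8 RPM.

7557 RPM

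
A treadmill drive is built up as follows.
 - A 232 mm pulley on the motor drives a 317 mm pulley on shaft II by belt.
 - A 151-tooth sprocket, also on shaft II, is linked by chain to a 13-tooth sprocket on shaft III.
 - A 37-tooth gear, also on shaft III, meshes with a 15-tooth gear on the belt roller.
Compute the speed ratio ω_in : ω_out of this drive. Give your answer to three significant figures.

0.0477

Each stage contributes driven/driver: belt 317/232 = 1.3664, chain 13/151 = 0.086093, gear mesh 15/37 = 0.40541.
Overall: 1.3664 × 0.086093 × 0.40541 = 0.04769.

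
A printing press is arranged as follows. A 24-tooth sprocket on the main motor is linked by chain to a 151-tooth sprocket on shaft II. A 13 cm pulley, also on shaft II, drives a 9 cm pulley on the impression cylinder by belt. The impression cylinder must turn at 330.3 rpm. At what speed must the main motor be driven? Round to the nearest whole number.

1439 rpm

Overall ratio R = 6.2917 × 0.69231 = 4.3558.
Required input speed = output speed × R = 330.3 × 4.3558 = 1438.7 rpm.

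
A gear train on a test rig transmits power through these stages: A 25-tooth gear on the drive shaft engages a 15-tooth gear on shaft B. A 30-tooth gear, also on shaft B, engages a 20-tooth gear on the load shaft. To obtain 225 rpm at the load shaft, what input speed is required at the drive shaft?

90 rpm

Overall ratio R = 0.6 × 0.66667 = 0.4.
Required input speed = output speed × R = 225 × 0.4 = 90 rpm.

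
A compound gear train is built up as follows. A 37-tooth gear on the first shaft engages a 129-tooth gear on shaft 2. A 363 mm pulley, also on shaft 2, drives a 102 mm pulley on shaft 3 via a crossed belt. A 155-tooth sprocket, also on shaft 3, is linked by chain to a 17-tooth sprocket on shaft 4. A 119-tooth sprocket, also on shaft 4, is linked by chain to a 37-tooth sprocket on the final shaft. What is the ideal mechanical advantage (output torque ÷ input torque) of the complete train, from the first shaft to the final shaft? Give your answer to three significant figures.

0.0334

Each stage contributes driven/driver: gear mesh 129/37 = 3.4865, belt 102/363 = 0.28099, chain 17/155 = 0.10968, chain 37/119 = 0.31092.
Overall: 3.4865 × 0.28099 × 0.10968 × 0.31092 = 0.033408.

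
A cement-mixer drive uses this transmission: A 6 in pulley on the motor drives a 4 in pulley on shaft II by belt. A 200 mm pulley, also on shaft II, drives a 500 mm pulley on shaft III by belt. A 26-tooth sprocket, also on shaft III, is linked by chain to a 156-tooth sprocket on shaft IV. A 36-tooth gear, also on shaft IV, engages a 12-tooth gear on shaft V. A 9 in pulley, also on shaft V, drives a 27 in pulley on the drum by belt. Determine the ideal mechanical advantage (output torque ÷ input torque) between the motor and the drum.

10

Each stage contributes driven/driver: belt 4/6 = 0.66667, belt 500/200 = 2.5, chain 156/26 = 6, gear mesh 12/36 = 0.33333, belt 27/9 = 3.
Overall: 0.66667 × 2.5 × 6 × 0.33333 × 3 = 10.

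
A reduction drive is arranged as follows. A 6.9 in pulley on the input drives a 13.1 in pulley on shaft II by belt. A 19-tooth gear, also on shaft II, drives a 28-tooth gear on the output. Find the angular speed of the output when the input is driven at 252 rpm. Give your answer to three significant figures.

90.1 rpm

belt 13.1/6.9 = 1.8986 → 252/1.8986 = 132.73 rpm
gear mesh 28/19 = 1.4737 → 132.73/1.4737 = 90.069 rpm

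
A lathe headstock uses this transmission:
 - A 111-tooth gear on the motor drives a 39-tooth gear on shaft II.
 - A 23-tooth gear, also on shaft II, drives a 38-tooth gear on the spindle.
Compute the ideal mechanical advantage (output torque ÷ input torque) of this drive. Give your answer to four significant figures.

0.5805

Each stage contributes driven/driver: gear mesh 39/111 = 0.35135, gear mesh 38/23 = 1.6522.
Overall: 0.35135 × 1.6522 = 0.58049.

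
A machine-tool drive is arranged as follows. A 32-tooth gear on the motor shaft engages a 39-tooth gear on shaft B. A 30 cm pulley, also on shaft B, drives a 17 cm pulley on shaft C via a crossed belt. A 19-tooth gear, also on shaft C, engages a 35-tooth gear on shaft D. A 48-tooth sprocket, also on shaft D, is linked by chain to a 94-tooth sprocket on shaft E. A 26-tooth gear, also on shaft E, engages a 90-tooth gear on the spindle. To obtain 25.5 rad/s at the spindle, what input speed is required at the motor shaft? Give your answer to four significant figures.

Overall ratio R = 1.2188 × 0.56667 × 1.8421 × 1.9583 × 3.4615 = 8.6241.
Required input speed = output speed × R = 25.5 × 8.6241 = 219.91 rad/s.

219.9 rad/s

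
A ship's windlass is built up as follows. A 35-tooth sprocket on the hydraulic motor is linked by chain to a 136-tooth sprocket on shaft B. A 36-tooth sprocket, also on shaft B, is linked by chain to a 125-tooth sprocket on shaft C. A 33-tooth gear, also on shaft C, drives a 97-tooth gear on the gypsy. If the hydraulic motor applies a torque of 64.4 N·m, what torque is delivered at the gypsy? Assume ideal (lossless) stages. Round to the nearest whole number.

Chain: ratio = 136/35 = 3.8857; torque at shaft B = 64.4 × 3.8857 = 250.24 N·m.
Chain: ratio = 125/36 = 3.4722; torque at shaft C = 250.24 × 3.4722 = 868.89 N·m.
Gear mesh: ratio = 97/33 = 2.9394; torque at the gypsy = 868.89 × 2.9394 = 2554 N·m.

2554 N·m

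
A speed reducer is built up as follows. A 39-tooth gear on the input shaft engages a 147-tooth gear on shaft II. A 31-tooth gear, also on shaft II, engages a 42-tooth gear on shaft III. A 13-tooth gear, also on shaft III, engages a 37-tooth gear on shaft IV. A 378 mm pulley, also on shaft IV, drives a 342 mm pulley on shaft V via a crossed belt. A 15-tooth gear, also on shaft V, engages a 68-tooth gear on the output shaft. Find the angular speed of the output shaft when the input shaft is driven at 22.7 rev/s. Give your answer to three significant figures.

gear mesh 147/39 = 3.7692 → 22.7/3.7692 = 6.0224 rev/s
gear mesh 42/31 = 1.3548 → 6.0224/1.3548 = 4.4451 rev/s
gear mesh 37/13 = 2.8462 → 4.4451/2.8462 = 1.5618 rev/s
belt 342/378 = 0.90476 → 1.5618/0.90476 = 1.7262 rev/s
gear mesh 68/15 = 4.5333 → 1.7262/4.5333 = 0.38078 rev/s

0.381 rev/s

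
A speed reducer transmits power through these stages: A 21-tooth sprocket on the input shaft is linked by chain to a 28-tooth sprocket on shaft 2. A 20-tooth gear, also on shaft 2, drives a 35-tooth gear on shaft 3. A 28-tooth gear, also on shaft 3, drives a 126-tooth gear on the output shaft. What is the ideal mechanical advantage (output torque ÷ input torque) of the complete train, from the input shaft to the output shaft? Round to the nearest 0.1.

Each stage contributes driven/driver: chain 28/21 = 1.3333, gear mesh 35/20 = 1.75, gear mesh 126/28 = 4.5.
Overall: 1.3333 × 1.75 × 4.5 = 10.5.

10.5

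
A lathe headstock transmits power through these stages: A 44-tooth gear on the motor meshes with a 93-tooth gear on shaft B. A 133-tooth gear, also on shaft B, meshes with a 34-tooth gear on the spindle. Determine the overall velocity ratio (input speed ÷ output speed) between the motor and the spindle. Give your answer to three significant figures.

Each stage contributes driven/driver: gear mesh 93/44 = 2.1136, gear mesh 34/133 = 0.25564.
Overall: 2.1136 × 0.25564 = 0.54033.

0.540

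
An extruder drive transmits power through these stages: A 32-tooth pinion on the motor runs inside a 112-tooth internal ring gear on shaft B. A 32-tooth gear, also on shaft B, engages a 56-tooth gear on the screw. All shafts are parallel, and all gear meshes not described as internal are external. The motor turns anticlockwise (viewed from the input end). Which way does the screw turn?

the motor → shaft B: internal mesh, same direction → CCW.
shaft B → the screw: external mesh, 1 reversal → CW.
1 reversal in total — an odd number — so the screw turns opposite to the motor.

clockwise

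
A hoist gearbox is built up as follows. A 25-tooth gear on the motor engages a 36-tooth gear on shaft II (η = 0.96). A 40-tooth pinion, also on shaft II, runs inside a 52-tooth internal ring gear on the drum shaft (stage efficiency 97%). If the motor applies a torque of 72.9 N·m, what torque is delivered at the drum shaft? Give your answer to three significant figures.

127 N·m

gear mesh 36/25 = 1.44 → τ = 72.9·1.44·0.96 = 100.78 N·m
internal gear 52/40 = 1.3 → τ = 100.78·1.3·0.97 = 127.08 N·m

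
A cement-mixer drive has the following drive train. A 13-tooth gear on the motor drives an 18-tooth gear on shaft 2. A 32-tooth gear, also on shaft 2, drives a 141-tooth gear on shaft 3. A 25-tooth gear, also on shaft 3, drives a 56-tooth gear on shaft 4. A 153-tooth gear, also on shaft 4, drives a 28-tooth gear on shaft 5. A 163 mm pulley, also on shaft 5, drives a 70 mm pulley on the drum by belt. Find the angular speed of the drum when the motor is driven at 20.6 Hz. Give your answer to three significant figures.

the motor → shaft 2 (gear mesh, 18/13): 20.6 ÷ 1.3846 = 14.878 Hz
shaft 2 → shaft 3 (gear mesh, 141/32): 14.878 ÷ 4.4062 = 3.3765 Hz
shaft 3 → shaft 4 (gear mesh, 56/25): 3.3765 ÷ 2.24 = 1.5074 Hz
shaft 4 → shaft 5 (gear mesh, 28/153): 1.5074 ÷ 0.18301 = 8.2367 Hz
shaft 5 → the drum (belt, 70/163): 8.2367 ÷ 0.42945 = 19.18 Hz

19.2 Hz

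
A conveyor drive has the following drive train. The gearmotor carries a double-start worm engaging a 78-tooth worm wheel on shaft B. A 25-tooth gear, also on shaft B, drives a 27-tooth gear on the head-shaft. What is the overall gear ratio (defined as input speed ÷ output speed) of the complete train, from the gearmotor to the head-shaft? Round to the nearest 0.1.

Each stage contributes driven/driver: worm 78/2 = 39, gear mesh 27/25 = 1.08.
Overall: 39 × 1.08 = 42.12.

42.1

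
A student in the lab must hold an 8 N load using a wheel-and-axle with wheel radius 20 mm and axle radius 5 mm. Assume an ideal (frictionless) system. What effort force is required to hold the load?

Wheel-and-axle MA = R/r = 20/5 = 4.
Effort = load / MA = 8 / 4 = 2 N.

2 N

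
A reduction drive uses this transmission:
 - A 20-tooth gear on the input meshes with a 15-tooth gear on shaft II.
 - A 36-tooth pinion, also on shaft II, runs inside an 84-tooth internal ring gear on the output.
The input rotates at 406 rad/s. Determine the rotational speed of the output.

the input → shaft II (gear mesh, 15/20): 406 ÷ 0.75 = 541.33 rad/s
shaft II → the output (internal gear, 84/36): 541.33 ÷ 2.3333 = 232 rad/s

232 rad/s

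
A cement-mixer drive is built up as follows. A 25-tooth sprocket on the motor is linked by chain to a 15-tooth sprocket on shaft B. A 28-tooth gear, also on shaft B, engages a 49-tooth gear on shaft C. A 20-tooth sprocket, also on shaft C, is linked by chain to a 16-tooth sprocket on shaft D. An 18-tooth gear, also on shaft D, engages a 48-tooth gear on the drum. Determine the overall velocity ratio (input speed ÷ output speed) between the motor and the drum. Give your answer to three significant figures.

2.24

Each stage contributes driven/driver: chain 15/25 = 0.6, gear mesh 49/28 = 1.75, chain 16/20 = 0.8, gear mesh 48/18 = 2.6667.
Overall: 0.6 × 1.75 × 0.8 × 2.6667 = 2.24.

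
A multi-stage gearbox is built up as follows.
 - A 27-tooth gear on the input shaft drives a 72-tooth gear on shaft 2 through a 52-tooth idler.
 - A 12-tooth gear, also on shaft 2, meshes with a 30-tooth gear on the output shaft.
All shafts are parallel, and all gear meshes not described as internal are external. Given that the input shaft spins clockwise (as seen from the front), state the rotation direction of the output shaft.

the input shaft → shaft 2: driver → idler → driven is 2 external meshes, 2 reversals → CW.
shaft 2 → the output shaft: external mesh, 1 reversal → CCW.
3 reversals in total — an odd number — so the output shaft turns opposite to the input shaft.

counterclockwise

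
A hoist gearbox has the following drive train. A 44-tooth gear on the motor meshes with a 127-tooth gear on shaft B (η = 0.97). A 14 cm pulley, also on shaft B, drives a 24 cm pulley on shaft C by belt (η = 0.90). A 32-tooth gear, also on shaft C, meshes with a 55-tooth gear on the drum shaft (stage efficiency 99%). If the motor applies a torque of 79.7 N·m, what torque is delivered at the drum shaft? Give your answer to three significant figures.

After the gear mesh (127/44): 79.7 × 2.8864 × 0.97 = 223.14 N·m
After the belt (24/14): 223.14 × 1.7143 × 0.90 = 344.28 N·m
After the gear mesh (55/32): 344.28 × 1.7188 × 0.99 = 585.81 N·m

586 N·m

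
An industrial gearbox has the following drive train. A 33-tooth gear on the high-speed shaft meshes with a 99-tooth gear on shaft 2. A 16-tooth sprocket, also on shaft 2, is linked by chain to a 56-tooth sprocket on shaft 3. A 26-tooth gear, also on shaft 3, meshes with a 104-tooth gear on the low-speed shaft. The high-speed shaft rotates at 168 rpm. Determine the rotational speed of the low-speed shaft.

Gear mesh: ratio = 99/33 = 3, so shaft 2 turns at 168 / 3 = 56 rpm.
Chain: ratio = 56/16 = 3.5, so shaft 3 turns at 56 / 3.5 = 16 rpm.
Gear mesh: ratio = 104/26 = 4, so the low-speed shaft turns at 16 / 4 = 4 rpm.

4 rpm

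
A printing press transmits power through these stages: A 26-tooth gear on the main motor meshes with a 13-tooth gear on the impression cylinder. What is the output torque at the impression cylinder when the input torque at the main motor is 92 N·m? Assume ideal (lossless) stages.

46 N·m

gear mesh 13/26 = 0.5 → τ = 92·0.5 = 46 N·m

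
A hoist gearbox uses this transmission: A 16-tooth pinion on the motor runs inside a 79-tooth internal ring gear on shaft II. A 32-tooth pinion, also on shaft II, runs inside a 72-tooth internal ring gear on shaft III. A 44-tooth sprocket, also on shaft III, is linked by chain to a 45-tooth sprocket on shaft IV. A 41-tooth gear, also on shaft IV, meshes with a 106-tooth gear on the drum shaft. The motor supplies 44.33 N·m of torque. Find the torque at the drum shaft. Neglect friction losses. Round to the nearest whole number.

1302 N·m

After the internal gear (79/16): 44.33 × 4.9375 = 218.88 N·m
After the internal gear (72/32): 218.88 × 2.25 = 492.48 N·m
After the chain (45/44): 492.48 × 1.0227 = 503.67 N·m
After the gear mesh (106/41): 503.67 × 2.5854 = 1302.2 N·m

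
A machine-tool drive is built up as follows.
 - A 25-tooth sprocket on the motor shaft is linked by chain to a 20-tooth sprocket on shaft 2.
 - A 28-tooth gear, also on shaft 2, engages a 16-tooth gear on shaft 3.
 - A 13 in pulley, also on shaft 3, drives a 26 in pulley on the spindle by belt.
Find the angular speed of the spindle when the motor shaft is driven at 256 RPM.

chain 20/25 = 0.8 → 256/0.8 = 320 RPM
gear mesh 16/28 = 0.57143 → 320/0.57143 = 560 RPM
belt 26/13 = 2 → 560/2 = 280 RPM

280 RPM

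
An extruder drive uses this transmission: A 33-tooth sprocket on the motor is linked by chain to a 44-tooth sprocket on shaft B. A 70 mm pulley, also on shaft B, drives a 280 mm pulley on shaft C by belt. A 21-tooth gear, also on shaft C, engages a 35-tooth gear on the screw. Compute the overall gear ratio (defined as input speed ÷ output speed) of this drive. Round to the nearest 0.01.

Each stage contributes driven/driver: chain 44/33 = 1.3333, belt 280/70 = 4, gear mesh 35/21 = 1.6667.
Overall: 1.3333 × 4 × 1.6667 = 8.8889.

8.89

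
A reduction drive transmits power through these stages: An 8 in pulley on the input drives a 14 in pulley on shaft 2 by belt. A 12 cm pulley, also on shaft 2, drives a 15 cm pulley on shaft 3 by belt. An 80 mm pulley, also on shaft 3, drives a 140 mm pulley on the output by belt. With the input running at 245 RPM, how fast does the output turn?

belt 14/8 = 1.75 → 245/1.75 = 140 RPM
belt 15/12 = 1.25 → 140/1.25 = 112 RPM
belt 140/80 = 1.75 → 112/1.75 = 64 RPM

64 RPM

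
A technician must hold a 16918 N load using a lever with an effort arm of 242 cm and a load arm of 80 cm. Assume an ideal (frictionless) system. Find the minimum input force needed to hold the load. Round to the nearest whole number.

5593 N

Lever MA = effort arm / load arm = 242/80 = 3.025.
Effort = load / MA = 16918 / 3.025 = 5592.7 N.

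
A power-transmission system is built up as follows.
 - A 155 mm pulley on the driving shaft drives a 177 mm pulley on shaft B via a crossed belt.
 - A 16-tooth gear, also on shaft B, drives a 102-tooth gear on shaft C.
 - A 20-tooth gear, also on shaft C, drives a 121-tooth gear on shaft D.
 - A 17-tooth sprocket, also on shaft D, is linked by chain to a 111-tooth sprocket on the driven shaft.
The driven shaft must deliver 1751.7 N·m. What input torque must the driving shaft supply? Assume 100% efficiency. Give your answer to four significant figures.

Overall ratio R = 1.1419 × 6.375 × 6.05 × 6.5294 = 287.58.
Input torque = output torque / R = 1751.7 / 287.58 = 6.0913 N·m.

6.091 N·m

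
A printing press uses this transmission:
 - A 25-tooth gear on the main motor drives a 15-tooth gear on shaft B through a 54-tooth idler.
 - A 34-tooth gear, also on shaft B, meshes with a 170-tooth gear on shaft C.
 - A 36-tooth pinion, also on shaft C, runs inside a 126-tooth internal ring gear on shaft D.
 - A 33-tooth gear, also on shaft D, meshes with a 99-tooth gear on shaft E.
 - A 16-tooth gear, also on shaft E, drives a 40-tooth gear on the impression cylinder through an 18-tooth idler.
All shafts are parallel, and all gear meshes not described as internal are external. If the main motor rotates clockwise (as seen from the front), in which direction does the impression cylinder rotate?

clockwise

the main motor → shaft B: driver → idler → driven is 2 external meshes, 2 reversals → CW.
shaft B → shaft C: external mesh, 1 reversal → CCW.
shaft C → shaft D: internal mesh, same direction → CCW.
shaft D → shaft E: external mesh, 1 reversal → CW.
shaft E → the impression cylinder: driver → idler → driven is 2 external meshes, 2 reversals → CW.
6 reversals in total — an even number — so the impression cylinder turns the same way as the main motor.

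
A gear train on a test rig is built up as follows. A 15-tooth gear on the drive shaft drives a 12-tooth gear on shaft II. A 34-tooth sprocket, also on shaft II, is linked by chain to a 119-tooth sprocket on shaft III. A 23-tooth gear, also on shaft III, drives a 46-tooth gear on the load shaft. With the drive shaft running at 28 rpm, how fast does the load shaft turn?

Gear mesh: ratio = 12/15 = 0.8, so shaft II turns at 28 / 0.8 = 35 rpm.
Chain: ratio = 119/34 = 3.5, so shaft III turns at 35 / 3.5 = 10 rpm.
Gear mesh: ratio = 46/23 = 2, so the load shaft turns at 10 / 2 = 5 rpm.

5 rpm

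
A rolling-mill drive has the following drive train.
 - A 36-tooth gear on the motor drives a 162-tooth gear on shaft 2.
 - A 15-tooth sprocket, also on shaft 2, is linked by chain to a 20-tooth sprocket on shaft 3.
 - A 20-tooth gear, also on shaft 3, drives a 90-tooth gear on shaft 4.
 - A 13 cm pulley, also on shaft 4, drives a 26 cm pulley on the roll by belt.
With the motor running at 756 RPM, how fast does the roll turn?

14 RPM

the motor → shaft 2 (gear mesh, 162/36): 756 ÷ 4.5 = 168 RPM
shaft 2 → shaft 3 (chain, 20/15): 168 ÷ 1.3333 = 126 RPM
shaft 3 → shaft 4 (gear mesh, 90/20): 126 ÷ 4.5 = 28 RPM
shaft 4 → the roll (belt, 26/13): 28 ÷ 2 = 14 RPM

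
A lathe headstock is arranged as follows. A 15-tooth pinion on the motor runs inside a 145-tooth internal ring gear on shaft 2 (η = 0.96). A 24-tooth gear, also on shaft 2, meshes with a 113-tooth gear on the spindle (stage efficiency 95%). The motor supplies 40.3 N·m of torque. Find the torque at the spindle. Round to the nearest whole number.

After the internal gear (145/15): 40.3 × 9.6667 × 0.96 = 373.98 N·m
After the gear mesh (113/24): 373.98 × 4.7083 × 0.95 = 1672.8 N·m

1673 N·m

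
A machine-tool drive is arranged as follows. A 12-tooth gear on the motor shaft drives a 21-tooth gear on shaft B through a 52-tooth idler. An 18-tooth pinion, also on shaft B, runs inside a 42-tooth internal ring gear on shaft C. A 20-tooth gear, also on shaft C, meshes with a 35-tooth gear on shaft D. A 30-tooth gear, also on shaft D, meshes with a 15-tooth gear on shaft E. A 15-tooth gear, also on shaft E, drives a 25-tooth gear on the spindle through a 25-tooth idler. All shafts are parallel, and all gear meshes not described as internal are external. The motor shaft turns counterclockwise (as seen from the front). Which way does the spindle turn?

counterclockwise

the motor shaft → shaft B: driver → idler → driven is 2 external meshes, 2 reversals → CCW.
shaft B → shaft C: internal mesh, same direction → CCW.
shaft C → shaft D: external mesh, 1 reversal → CW.
shaft D → shaft E: external mesh, 1 reversal → CCW.
shaft E → the spindle: driver → idler → driven is 2 external meshes, 2 reversals → CCW.
6 reversals in total — an even number — so the spindle turns the same way as the motor shaft.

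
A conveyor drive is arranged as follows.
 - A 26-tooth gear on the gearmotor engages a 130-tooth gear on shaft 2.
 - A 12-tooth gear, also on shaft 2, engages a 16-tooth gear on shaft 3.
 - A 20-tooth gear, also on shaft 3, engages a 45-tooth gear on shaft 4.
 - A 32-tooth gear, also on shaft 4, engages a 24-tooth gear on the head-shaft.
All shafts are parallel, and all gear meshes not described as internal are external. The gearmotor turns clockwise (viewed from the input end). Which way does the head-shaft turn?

clockwise

the gearmotor → shaft 2: external mesh, 1 reversal → CCW.
shaft 2 → shaft 3: external mesh, 1 reversal → CW.
shaft 3 → shaft 4: external mesh, 1 reversal → CCW.
shaft 4 → the head-shaft: external mesh, 1 reversal → CW.
4 reversals in total — an even number — so the head-shaft turns the same way as the gearmotor.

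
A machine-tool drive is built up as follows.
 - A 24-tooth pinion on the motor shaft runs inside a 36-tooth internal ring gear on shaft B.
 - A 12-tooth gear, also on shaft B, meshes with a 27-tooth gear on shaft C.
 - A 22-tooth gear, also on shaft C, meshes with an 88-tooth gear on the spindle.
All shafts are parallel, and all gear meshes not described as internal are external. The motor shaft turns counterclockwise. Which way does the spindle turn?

counterclockwise

the motor shaft → shaft B: internal mesh, same direction → CCW.
shaft B → shaft C: external mesh, 1 reversal → CW.
shaft C → the spindle: external mesh, 1 reversal → CCW.
2 reversals in total — an even number — so the spindle turns the same way as the motor shaft.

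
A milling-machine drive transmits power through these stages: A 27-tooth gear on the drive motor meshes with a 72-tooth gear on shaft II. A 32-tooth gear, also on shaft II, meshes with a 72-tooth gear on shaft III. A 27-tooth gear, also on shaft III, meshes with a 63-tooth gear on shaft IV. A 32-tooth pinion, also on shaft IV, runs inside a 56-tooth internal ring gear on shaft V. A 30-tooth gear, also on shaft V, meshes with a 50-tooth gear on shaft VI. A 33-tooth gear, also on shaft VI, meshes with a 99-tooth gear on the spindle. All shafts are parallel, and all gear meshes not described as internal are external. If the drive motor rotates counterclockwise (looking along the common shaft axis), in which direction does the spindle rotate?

clockwise

the drive motor → shaft II: external mesh, 1 reversal → CW.
shaft II → shaft III: external mesh, 1 reversal → CCW.
shaft III → shaft IV: external mesh, 1 reversal → CW.
shaft IV → shaft V: internal mesh, same direction → CW.
shaft V → shaft VI: external mesh, 1 reversal → CCW.
shaft VI → the spindle: external mesh, 1 reversal → CW.
5 reversals in total — an odd number — so the spindle turns opposite to the drive motor.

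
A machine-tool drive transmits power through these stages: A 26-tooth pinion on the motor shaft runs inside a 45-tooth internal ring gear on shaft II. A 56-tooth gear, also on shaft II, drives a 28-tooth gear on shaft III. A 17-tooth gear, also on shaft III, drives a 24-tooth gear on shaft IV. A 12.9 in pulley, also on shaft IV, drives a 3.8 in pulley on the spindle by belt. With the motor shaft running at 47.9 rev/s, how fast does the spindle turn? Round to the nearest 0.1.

the motor shaft → shaft II (internal gear, 45/26): 47.9 ÷ 1.7308 = 27.676 rev/s
shaft II → shaft III (gear mesh, 28/56): 27.676 ÷ 0.5 = 55.351 rev/s
shaft III → shaft IV (gear mesh, 24/17): 55.351 ÷ 1.4118 = 39.207 rev/s
shaft IV → the spindle (belt, 3.8/12.9): 39.207 ÷ 0.29457 = 133.1 rev/s

133.1 rev/s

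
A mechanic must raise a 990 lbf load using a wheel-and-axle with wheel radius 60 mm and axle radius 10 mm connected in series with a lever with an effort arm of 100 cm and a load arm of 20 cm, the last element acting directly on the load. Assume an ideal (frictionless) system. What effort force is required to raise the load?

Wheel-and-axle MA = R/r = 60/10 = 6.
Lever MA = effort arm / load arm = 100/20 = 5.
Combined ideal MA = 6 × 5 = 30.
Effort = load / MA = 990 / 30 = 33 lbf.

33 lbf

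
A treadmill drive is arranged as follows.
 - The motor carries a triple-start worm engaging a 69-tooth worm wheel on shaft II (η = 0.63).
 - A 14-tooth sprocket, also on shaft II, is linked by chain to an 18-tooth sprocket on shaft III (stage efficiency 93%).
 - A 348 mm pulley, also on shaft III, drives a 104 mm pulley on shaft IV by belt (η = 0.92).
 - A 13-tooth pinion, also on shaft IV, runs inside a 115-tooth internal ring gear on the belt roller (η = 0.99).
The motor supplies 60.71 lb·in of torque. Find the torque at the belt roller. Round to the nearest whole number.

worm 69/3 = 23 → τ = 60.71·23·0.63 = 879.69 lb·in
chain 18/14 = 1.2857 → τ = 879.69·1.2857·0.93 = 1051.9 lb·in
belt 104/348 = 0.29885 → τ = 1051.9·0.29885·0.92 = 289.2 lb·in
internal gear 115/13 = 8.8462 → τ = 289.2·8.8462·0.99 = 2532.7 lb·in

2533 lb·in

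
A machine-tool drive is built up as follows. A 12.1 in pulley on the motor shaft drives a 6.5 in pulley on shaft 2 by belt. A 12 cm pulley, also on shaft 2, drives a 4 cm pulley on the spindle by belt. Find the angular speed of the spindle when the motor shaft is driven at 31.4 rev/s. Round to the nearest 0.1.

175.4 rev/s

the motor shaft → shaft 2 (belt, 6.5/12.1): 31.4 ÷ 0.53719 = 58.452 rev/s
shaft 2 → the spindle (belt, 4/12): 58.452 ÷ 0.33333 = 175.36 rev/s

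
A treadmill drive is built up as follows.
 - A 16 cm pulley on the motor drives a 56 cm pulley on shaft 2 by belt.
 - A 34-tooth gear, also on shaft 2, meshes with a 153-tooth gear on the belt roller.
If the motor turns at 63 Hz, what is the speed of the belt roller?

belt 56/16 = 3.5 → 63/3.5 = 18 Hz
gear mesh 153/34 = 4.5 → 18/4.5 = 4 Hz

4 Hz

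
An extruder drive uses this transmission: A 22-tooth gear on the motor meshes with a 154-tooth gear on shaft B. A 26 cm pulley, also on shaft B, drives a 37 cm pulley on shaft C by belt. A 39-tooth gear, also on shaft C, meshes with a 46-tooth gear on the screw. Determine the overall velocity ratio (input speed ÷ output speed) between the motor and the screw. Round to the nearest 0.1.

11.7

Each stage contributes driven/driver: gear mesh 154/22 = 7, belt 37/26 = 1.4231, gear mesh 46/39 = 1.1795.
Overall: 7 × 1.4231 × 1.1795 = 11.75.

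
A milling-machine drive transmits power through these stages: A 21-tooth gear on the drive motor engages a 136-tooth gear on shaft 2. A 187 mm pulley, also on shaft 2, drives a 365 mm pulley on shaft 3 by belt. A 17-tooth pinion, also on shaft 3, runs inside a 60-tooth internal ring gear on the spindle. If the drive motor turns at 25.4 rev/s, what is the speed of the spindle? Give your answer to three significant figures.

gear mesh 136/21 = 6.4762 → 25.4/6.4762 = 3.9221 rev/s
belt 365/187 = 1.9519 → 3.9221/1.9519 = 2.0094 rev/s
internal gear 60/17 = 3.5294 → 2.0094/3.5294 = 0.56933 rev/s

0.569 rev/s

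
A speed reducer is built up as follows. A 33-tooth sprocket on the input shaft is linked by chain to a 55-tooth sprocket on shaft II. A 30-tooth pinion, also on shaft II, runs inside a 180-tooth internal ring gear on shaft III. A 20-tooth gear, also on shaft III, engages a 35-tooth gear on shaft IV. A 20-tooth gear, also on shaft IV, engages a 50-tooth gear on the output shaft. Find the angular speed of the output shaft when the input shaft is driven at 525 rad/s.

12 rad/s

Chain: ratio = 55/33 = 1.6667, so shaft II turns at 525 / 1.6667 = 315 rad/s.
Internal gear: ratio = 180/30 = 6, so shaft III turns at 315 / 6 = 52.5 rad/s.
Gear mesh: ratio = 35/20 = 1.75, so shaft IV turns at 52.5 / 1.75 = 30 rad/s.
Gear mesh: ratio = 50/20 = 2.5, so the output shaft turns at 30 / 2.5 = 12 rad/s.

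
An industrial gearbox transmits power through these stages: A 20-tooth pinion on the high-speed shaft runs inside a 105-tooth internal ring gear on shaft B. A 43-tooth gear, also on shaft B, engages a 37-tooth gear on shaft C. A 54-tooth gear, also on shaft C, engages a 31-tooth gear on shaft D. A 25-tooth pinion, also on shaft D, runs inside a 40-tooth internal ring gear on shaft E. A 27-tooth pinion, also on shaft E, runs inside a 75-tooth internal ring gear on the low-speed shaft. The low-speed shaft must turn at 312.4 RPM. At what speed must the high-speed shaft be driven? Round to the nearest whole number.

3601 RPM

Overall ratio R = 5.25 × 0.86047 × 0.57407 × 1.6 × 2.7778 = 11.526.
Required input speed = output speed × R = 312.4 × 11.526 = 3600.7 RPM.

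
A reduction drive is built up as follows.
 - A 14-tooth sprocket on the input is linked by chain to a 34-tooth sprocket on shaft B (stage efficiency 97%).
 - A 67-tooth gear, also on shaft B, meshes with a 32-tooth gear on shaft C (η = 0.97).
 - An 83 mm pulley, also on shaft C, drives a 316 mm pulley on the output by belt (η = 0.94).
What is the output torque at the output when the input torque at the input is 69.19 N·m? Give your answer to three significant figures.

Chain: ratio = 34/14 = 2.4286; torque at shaft B = 69.19 × 2.4286 × 0.97 = 162.99 N·m.
Gear mesh: ratio = 32/67 = 0.47761; torque at shaft C = 162.99 × 0.47761 × 0.97 = 75.511 N·m.
Belt: ratio = 316/83 = 3.8072; torque at the output = 75.511 × 3.8072 × 0.94 = 270.24 N·m.

270 N·m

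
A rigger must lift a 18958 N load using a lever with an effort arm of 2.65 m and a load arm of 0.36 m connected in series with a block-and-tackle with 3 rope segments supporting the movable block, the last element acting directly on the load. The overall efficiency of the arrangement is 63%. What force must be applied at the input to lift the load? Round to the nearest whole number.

1363 N

Lever MA = effort arm / load arm = 2.65/0.36 = 7.3611.
Block-and-tackle MA = number of supporting rope parts = 3.
Combined ideal MA = 7.3611 × 3 = 22.083.
Actual MA = 22.083 × 0.63 = 13.912.
Effort = load / actual MA = 18958 / 13.912 = 1362.7 N.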